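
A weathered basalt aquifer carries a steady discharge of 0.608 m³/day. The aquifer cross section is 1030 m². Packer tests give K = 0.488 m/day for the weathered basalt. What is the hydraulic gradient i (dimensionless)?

0.00121

From Q = K·A·i, i = Q / (K·A) = 0.608 / (0.4880 × 1030) = 0.001210.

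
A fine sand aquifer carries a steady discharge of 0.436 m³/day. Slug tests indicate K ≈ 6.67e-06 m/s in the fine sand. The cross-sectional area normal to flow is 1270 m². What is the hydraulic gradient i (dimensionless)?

Convert K: 6.67e-06 m/s × 86400 = 0.5763 m/day.
From Q = K·A·i, i = Q / (K·A) = 0.436 / (0.5763 × 1270) = 0.0005957.

0.000596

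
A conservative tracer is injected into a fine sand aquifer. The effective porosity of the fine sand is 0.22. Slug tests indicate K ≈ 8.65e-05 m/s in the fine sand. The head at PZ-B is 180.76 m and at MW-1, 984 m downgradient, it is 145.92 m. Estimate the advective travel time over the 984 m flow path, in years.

2.24

Convert K: 8.65e-05 m/s × 86400 = 7.474 m/day.
Hydraulic gradient i = (180.76 − 145.92) / 984 = 34.84 / 984 = 0.03541.
Darcy flux q = K · i = 7.474 × 0.03541 = 0.2646 m/day.
Seepage velocity v = q / n_e = 0.2646 / 0.22 = 1.203 m/day.
Travel time t = L / v = 984 / 1.203 = 818.1 days = 2.240 years.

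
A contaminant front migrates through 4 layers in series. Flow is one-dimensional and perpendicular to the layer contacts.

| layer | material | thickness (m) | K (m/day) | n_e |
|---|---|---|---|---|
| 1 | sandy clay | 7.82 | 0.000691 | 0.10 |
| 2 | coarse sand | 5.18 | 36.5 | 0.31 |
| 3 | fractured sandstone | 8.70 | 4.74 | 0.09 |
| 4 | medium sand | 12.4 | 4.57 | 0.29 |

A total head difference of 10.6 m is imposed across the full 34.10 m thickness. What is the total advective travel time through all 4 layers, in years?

With flow normal to the layers, continuity requires the same specific discharge q through every layer.
Σ(b_i/K_i) = 7.82/0.000691 + 5.18/36.5 + 8.70/4.74 + 12.4/4.57 = 11322 d.
q = Δh / Σ(b_i/K_i) = 10.6 / 11322 = 0.0009363 m/day.
In each layer the seepage velocity is v_i = q/n_i, so the layer transit time is t_i = b_i·n_i / q:
  layer 1 (sandy clay): t_1 = 7.82 × 0.10 / 0.0009363 = 835.2 d
  layer 2 (coarse sand): t_2 = 5.18 × 0.31 / 0.0009363 = 1715 d
  layer 3 (fractured sandstone): t_3 = 8.70 × 0.09 / 0.0009363 = 836.3 d
  layer 4 (medium sand): t_4 = 12.4 × 0.29 / 0.0009363 = 3841 d
Total t = Σ t_i = 7227 days = 19.79 years.

19.8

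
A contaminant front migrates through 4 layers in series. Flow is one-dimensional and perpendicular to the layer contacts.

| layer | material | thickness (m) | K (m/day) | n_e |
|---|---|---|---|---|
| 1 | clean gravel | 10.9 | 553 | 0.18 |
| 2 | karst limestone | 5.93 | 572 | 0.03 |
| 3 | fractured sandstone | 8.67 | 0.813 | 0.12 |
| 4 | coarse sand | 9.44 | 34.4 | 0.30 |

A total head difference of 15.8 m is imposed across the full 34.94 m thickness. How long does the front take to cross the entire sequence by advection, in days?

4.17

With flow normal to the layers, continuity requires the same specific discharge q through every layer.
Σ(b_i/K_i) = 10.9/553 + 5.93/572 + 8.67/0.813 + 9.44/34.4 = 10.97 d.
q = Δh / Σ(b_i/K_i) = 15.8 / 10.97 = 1.440 m/day.
In each layer the seepage velocity is v_i = q/n_i, so the layer transit time is t_i = b_i·n_i / q:
  layer 1 (clean gravel): t_1 = 10.9 × 0.18 / 1.440 = 1.362 d
  layer 2 (karst limestone): t_2 = 5.93 × 0.03 / 1.440 = 0.1235 d
  layer 3 (fractured sandstone): t_3 = 8.67 × 0.12 / 1.440 = 0.7223 d
  layer 4 (coarse sand): t_4 = 9.44 × 0.30 / 1.440 = 1.966 d
Total t = Σ t_i = 4.174 days.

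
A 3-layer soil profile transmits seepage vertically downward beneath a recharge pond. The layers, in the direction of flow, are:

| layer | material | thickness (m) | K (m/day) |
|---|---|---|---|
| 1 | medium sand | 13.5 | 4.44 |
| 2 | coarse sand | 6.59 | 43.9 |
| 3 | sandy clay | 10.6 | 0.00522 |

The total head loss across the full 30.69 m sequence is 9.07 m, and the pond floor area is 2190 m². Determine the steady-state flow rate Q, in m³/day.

Flow is perpendicular to layering, so the layers act in series and the equivalent K is the thickness-weighted harmonic mean.
Total thickness L = 13.5 + 6.59 + 10.6 = 30.69 m.
Σ(b_i/K_i) = 13.5/4.44 + 6.59/43.9 + 10.6/0.00522 = 2034 d.
K_eq = L / Σ(b_i/K_i) = 30.69 / 2034 = 0.01509 m/day.
Q = K_eq · A · (Δh/L) = 0.01509 × 2190 × (9.07/30.69) = 9.766 m³/day.

9.77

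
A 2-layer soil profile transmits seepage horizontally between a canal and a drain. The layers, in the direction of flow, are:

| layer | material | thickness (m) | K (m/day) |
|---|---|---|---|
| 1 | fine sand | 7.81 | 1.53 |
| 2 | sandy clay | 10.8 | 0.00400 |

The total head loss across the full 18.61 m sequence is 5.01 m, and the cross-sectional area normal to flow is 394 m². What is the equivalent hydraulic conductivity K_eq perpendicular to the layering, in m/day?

0.00688

Flow is perpendicular to layering, so the layers act in series and the equivalent K is the thickness-weighted harmonic mean.
Total thickness L = 7.81 + 10.8 = 18.61 m.
Σ(b_i/K_i) = 7.81/1.53 + 10.8/0.00400 = 2705 d.
K_eq = L / Σ(b_i/K_i) = 18.61 / 2705 = 0.006880 m/day.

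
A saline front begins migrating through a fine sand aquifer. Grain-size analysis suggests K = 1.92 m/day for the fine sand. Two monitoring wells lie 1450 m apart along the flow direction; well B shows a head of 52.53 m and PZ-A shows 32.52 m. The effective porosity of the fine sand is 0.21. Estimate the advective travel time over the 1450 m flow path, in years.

31.5

Hydraulic gradient i = (52.53 − 32.52) / 1450 = 20.01 / 1450 = 0.01380.
Darcy flux q = K · i = 1.920 × 0.01380 = 0.02650 m/day.
Seepage velocity v = q / n_e = 0.02650 / 0.21 = 0.1262 m/day.
Travel time t = L / v = 1450 / 0.1262 = 11492 days = 31.46 years.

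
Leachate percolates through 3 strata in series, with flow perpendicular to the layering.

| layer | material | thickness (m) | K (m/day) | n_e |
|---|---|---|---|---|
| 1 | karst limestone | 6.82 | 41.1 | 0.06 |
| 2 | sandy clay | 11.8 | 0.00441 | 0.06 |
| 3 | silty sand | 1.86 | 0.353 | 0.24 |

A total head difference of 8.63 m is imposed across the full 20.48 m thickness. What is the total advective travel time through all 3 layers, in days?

With flow normal to the layers, continuity requires the same specific discharge q through every layer.
Σ(b_i/K_i) = 6.82/41.1 + 11.8/0.00441 + 1.86/0.353 = 2681 d.
q = Δh / Σ(b_i/K_i) = 8.63 / 2681 = 0.003219 m/day.
In each layer the seepage velocity is v_i = q/n_i, so the layer transit time is t_i = b_i·n_i / q:
  layer 1 (karst limestone): t_1 = 6.82 × 0.06 / 0.003219 = 127.1 d
  layer 2 (sandy clay): t_2 = 11.8 × 0.06 / 0.003219 = 220.0 d
  layer 3 (silty sand): t_3 = 1.86 × 0.24 / 0.003219 = 138.7 d
Total t = Σ t_i = 485.8 days.

486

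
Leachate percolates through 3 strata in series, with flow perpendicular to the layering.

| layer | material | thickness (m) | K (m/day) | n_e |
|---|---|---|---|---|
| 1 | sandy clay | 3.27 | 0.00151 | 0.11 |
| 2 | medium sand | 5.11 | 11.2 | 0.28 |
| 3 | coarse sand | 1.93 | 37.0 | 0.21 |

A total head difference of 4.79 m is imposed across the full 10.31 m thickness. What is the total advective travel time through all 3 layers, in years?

With flow normal to the layers, continuity requires the same specific discharge q through every layer.
Σ(b_i/K_i) = 3.27/0.00151 + 5.11/11.2 + 1.93/37.0 = 2166 d.
q = Δh / Σ(b_i/K_i) = 4.79 / 2166 = 0.002211 m/day.
In each layer the seepage velocity is v_i = q/n_i, so the layer transit time is t_i = b_i·n_i / q:
  layer 1 (sandy clay): t_1 = 3.27 × 0.11 / 0.002211 = 162.7 d
  layer 2 (medium sand): t_2 = 5.11 × 0.28 / 0.002211 = 647.0 d
  layer 3 (coarse sand): t_3 = 1.93 × 0.21 / 0.002211 = 183.3 d
Total t = Σ t_i = 993.0 days = 2.719 years.

2.72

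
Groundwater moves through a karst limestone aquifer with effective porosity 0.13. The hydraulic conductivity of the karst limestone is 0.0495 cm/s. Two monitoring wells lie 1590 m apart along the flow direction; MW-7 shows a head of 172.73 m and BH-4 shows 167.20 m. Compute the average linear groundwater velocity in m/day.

Convert K: 0.0495 cm/s × 864 = 42.77 m/day.
Hydraulic gradient i = (172.73 − 167.20) / 1590 = 5.53 / 1590 = 0.003478.
Darcy flux q = K · i = 42.77 × 0.003478 = 0.1487 m/day.
Seepage velocity v = q / n_e = 0.1487 / 0.13 = 1.144 m/day.

1.14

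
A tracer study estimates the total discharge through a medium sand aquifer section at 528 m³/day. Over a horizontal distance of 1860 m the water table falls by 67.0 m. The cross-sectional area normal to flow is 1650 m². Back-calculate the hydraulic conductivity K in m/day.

8.88

Hydraulic gradient i = Δh / L = 67.0 / 1860 = 0.03602.
From Q = K·A·i, K = Q / (A·i) = 528 / (1650 × 0.03602) = 8.884 m/day.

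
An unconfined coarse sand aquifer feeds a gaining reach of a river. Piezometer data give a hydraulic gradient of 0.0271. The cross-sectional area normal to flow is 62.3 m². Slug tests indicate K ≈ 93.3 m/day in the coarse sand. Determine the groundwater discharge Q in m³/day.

158

Hydraulic gradient i = 0.0271.
Darcy's law: Q = K · A · i = 93.30 × 62.30 × 0.02710 = 157.5 m³/day.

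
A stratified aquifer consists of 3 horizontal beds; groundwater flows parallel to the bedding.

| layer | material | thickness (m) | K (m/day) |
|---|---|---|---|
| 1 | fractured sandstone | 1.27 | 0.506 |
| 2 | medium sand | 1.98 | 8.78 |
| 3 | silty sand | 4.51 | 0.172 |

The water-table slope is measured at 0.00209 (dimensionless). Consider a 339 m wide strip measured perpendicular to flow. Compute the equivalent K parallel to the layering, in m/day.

2.42

Flow is parallel to layering, so each bed carries its own Darcy discharge and the transmissivities add.
Σ(K_i·b_i) = 0.506×1.27 + 8.78×1.98 + 0.172×4.51 = 18.80 m²/day.
Total thickness b = 7.760 m, so K_eq = Σ(K_i·b_i)/b = 2.423 m/day.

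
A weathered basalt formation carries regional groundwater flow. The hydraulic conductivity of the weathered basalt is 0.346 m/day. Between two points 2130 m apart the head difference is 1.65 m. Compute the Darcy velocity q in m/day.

0.000268

Hydraulic gradient i = Δh / L = 1.65 / 2130 = 0.0007746.
Specific discharge q = K · i = 0.3460 × 0.0007746 = 0.0002680 m/day.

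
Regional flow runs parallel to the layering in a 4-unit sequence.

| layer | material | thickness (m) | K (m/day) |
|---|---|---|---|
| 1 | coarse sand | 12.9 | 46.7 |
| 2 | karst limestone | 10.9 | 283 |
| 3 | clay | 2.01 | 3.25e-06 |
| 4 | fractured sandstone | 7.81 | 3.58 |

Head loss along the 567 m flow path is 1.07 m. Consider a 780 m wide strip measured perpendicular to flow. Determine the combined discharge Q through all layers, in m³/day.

Flow is parallel to layering, so each bed carries its own Darcy discharge and the transmissivities add.
Σ(K_i·b_i) = 46.7×12.9 + 283×10.9 + 3.25e-06×2.01 + 3.58×7.81 = 3715 m²/day.
Hydraulic gradient i = Δh / L = 1.07 / 567 = 0.001887.
Q = Σ(K_i·b_i) · W · i = 3715 × 780 × 0.001887 = 5468 m³/day.

5470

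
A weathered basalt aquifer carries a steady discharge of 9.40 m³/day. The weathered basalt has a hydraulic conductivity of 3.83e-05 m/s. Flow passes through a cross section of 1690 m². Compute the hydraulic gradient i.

0.00168

Convert K: 3.83e-05 m/s × 86400 = 3.309 m/day.
From Q = K·A·i, i = Q / (K·A) = 9.40 / (3.309 × 1690) = 0.001681.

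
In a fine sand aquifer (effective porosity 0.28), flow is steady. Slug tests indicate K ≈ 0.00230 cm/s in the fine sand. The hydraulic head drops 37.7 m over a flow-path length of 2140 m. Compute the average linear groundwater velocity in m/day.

Convert K: 0.00230 cm/s × 864 = 1.987 m/day.
Hydraulic gradient i = Δh / L = 37.7 / 2140 = 0.01762.
Darcy flux q = K · i = 1.987 × 0.01762 = 0.03501 m/day.
Seepage velocity v = q / n_e = 0.03501 / 0.28 = 0.1250 m/day.

0.125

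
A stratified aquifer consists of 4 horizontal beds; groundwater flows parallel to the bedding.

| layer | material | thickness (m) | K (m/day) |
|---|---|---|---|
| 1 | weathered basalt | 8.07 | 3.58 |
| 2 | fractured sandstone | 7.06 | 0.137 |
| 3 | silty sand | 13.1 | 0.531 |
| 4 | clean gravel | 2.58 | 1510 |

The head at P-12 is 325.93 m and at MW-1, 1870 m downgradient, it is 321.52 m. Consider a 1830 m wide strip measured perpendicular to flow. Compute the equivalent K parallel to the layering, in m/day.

Flow is parallel to layering, so each bed carries its own Darcy discharge and the transmissivities add.
Σ(K_i·b_i) = 3.58×8.07 + 0.137×7.06 + 0.531×13.1 + 1510×2.58 = 3933 m²/day.
Total thickness b = 30.81 m, so K_eq = Σ(K_i·b_i)/b = 127.6 m/day.

128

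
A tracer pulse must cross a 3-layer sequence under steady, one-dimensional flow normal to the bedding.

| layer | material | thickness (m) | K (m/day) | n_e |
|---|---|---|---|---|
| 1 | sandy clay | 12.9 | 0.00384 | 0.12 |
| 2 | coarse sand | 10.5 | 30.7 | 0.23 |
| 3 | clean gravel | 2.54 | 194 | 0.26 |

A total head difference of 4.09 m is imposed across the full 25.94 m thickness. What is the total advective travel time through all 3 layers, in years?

10.4

With flow normal to the layers, continuity requires the same specific discharge q through every layer.
Σ(b_i/K_i) = 12.9/0.00384 + 10.5/30.7 + 2.54/194 = 3360 d.
q = Δh / Σ(b_i/K_i) = 4.09 / 3360 = 0.001217 m/day.
In each layer the seepage velocity is v_i = q/n_i, so the layer transit time is t_i = b_i·n_i / q:
  layer 1 (sandy clay): t_1 = 12.9 × 0.12 / 0.001217 = 1272 d
  layer 2 (coarse sand): t_2 = 10.5 × 0.23 / 0.001217 = 1984 d
  layer 3 (clean gravel): t_3 = 2.54 × 0.26 / 0.001217 = 542.5 d
Total t = Σ t_i = 3798 days = 10.40 years.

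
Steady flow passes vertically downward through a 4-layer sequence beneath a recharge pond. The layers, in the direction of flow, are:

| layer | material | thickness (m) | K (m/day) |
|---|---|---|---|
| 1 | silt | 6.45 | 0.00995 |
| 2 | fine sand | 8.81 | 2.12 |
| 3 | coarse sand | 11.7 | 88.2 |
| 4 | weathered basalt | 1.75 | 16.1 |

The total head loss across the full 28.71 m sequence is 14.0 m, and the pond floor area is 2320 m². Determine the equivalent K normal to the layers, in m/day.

Flow is perpendicular to layering, so the layers act in series and the equivalent K is the thickness-weighted harmonic mean.
Total thickness L = 6.45 + 8.81 + 11.7 + 1.75 = 28.71 m.
Σ(b_i/K_i) = 6.45/0.00995 + 8.81/2.12 + 11.7/88.2 + 1.75/16.1 = 652.6 d.
K_eq = L / Σ(b_i/K_i) = 28.71 / 652.6 = 0.04399 m/day.

0.0440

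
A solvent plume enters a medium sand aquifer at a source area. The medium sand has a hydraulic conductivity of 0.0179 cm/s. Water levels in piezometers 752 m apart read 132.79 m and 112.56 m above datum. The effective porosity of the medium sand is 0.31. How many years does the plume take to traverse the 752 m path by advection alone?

1.53

Convert K: 0.0179 cm/s × 864 = 15.47 m/day.
Hydraulic gradient i = (132.79 − 112.56) / 752 = 20.23 / 752 = 0.02690.
Darcy flux q = K · i = 15.47 × 0.02690 = 0.4160 m/day.
Seepage velocity v = q / n_e = 0.4160 / 0.31 = 1.342 m/day.
Travel time t = L / v = 752 / 1.342 = 560.3 days = 1.534 years.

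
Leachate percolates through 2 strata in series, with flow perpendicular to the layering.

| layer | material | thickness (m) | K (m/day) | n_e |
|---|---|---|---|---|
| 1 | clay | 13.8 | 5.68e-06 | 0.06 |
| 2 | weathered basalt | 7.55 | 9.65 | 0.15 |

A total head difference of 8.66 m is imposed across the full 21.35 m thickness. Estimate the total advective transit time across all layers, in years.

With flow normal to the layers, continuity requires the same specific discharge q through every layer.
Σ(b_i/K_i) = 13.8/5.68e-06 + 7.55/9.65 = 2.430e+06 d.
q = Δh / Σ(b_i/K_i) = 8.66 / 2.430e+06 = 3.564e-06 m/day.
In each layer the seepage velocity is v_i = q/n_i, so the layer transit time is t_i = b_i·n_i / q:
  layer 1 (clay): t_1 = 13.8 × 0.06 / 3.564e-06 = 2.323e+05 d
  layer 2 (weathered basalt): t_2 = 7.55 × 0.15 / 3.564e-06 = 3.177e+05 d
Total t = Σ t_i = 5.500e+05 days = 1506 years.

1510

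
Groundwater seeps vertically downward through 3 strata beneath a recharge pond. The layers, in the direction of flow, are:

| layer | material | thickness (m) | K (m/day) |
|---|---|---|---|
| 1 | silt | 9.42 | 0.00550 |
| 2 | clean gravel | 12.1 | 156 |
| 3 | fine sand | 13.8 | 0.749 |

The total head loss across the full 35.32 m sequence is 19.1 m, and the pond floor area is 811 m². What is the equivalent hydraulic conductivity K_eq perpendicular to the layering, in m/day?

0.0204

Flow is perpendicular to layering, so the layers act in series and the equivalent K is the thickness-weighted harmonic mean.
Total thickness L = 9.42 + 12.1 + 13.8 = 35.32 m.
Σ(b_i/K_i) = 9.42/0.00550 + 12.1/156 + 13.8/0.749 = 1731 d.
K_eq = L / Σ(b_i/K_i) = 35.32 / 1731 = 0.02040 m/day.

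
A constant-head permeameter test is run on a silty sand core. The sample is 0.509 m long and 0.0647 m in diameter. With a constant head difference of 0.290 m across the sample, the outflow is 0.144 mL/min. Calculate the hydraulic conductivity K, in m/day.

0.111

Cross-sectional area A = π·(d/2)² = π × (0.0647/2)² = 0.003288 m².
Convert discharge: 0.144 mL/min = 2.400e-09 m³/s.
Darcy's law rearranged: K = Q·L / (A·Δh) = 2.400e-09 × 0.509 / (0.003288 × 0.290) = 1.281e-06 m/s = 0.1107 m/day.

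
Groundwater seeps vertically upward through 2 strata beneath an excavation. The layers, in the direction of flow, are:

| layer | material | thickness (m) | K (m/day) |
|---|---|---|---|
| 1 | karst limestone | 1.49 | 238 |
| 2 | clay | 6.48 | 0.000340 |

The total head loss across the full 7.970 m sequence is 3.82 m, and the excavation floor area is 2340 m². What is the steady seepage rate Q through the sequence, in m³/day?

0.469

Flow is perpendicular to layering, so the layers act in series and the equivalent K is the thickness-weighted harmonic mean.
Total thickness L = 1.49 + 6.48 = 7.970 m.
Σ(b_i/K_i) = 1.49/238 + 6.48/0.000340 = 19059 d.
K_eq = L / Σ(b_i/K_i) = 7.970 / 19059 = 0.0004182 m/day.
Q = K_eq · A · (Δh/L) = 0.0004182 × 2340 × (3.82/7.970) = 0.4690 m³/day.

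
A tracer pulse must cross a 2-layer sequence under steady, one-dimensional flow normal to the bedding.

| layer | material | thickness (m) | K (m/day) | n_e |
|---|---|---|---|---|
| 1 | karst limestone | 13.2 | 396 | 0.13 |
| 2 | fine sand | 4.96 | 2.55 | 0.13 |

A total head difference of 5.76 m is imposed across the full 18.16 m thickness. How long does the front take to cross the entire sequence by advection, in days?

0.811

With flow normal to the layers, continuity requires the same specific discharge q through every layer.
Σ(b_i/K_i) = 13.2/396 + 4.96/2.55 = 1.978 d.
q = Δh / Σ(b_i/K_i) = 5.76 / 1.978 = 2.911 m/day.
In each layer the seepage velocity is v_i = q/n_i, so the layer transit time is t_i = b_i·n_i / q:
  layer 1 (karst limestone): t_1 = 13.2 × 0.13 / 2.911 = 0.5894 d
  layer 2 (fine sand): t_2 = 4.96 × 0.13 / 2.911 = 0.2215 d
Total t = Σ t_i = 0.8109 days.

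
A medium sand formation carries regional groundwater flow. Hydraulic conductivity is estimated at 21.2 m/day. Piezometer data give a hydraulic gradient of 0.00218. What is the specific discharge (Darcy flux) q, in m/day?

Hydraulic gradient i = 0.00218.
Specific discharge q = K · i = 21.20 × 0.002180 = 0.04622 m/day.

0.0462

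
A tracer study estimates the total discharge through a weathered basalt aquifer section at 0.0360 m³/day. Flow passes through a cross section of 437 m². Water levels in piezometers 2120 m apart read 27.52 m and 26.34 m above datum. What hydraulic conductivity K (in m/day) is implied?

Hydraulic gradient i = (27.52 − 26.34) / 2120 = 1.18 / 2120 = 0.0005566.
From Q = K·A·i, K = Q / (A·i) = 0.0360 / (437.0 × 0.0005566) = 0.1480 m/day.

0.148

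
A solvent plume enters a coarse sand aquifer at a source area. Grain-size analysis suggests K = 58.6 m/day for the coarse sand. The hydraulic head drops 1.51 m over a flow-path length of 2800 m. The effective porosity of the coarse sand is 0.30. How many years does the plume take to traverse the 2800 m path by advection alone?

Hydraulic gradient i = Δh / L = 1.51 / 2800 = 0.0005393.
Darcy flux q = K · i = 58.60 × 0.0005393 = 0.03160 m/day.
Seepage velocity v = q / n_e = 0.03160 / 0.30 = 0.1053 m/day.
Travel time t = L / v = 2800 / 0.1053 = 26580 days = 72.77 years.

72.8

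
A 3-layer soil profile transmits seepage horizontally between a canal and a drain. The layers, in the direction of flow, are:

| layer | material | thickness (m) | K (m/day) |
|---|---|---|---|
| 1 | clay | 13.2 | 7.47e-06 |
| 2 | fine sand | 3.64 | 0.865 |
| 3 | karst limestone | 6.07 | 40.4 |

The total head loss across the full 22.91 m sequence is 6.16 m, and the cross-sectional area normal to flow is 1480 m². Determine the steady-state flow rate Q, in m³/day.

Flow is perpendicular to layering, so the layers act in series and the equivalent K is the thickness-weighted harmonic mean.
Total thickness L = 13.2 + 3.64 + 6.07 = 22.91 m.
Σ(b_i/K_i) = 13.2/7.47e-06 + 3.64/0.865 + 6.07/40.4 = 1.767e+06 d.
K_eq = L / Σ(b_i/K_i) = 22.91 / 1.767e+06 = 1.296e-05 m/day.
Q = K_eq · A · (Δh/L) = 1.296e-05 × 1480 × (6.16/22.91) = 0.005159 m³/day.

0.00516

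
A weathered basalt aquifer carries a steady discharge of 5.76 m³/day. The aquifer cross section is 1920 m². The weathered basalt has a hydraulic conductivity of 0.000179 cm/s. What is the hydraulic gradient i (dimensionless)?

0.0194

Convert K: 0.000179 cm/s × 864 = 0.1547 m/day.
From Q = K·A·i, i = Q / (K·A) = 5.76 / (0.1547 × 1920) = 0.01940.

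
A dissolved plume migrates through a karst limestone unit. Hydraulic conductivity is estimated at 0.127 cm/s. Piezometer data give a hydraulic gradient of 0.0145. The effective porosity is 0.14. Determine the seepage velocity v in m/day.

Convert K: 0.127 cm/s × 864 = 109.7 m/day.
Hydraulic gradient i = 0.0145.
Darcy flux q = K · i = 109.7 × 0.01450 = 1.591 m/day.
Seepage velocity v = q / n_e = 1.591 / 0.14 = 11.36 m/day.

11.4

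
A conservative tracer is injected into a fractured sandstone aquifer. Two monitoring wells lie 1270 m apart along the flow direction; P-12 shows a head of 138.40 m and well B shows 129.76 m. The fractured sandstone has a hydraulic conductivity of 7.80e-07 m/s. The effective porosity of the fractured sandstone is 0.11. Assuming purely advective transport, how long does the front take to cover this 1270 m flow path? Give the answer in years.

Convert K: 7.80e-07 m/s × 86400 = 0.06739 m/day.
Hydraulic gradient i = (138.40 − 129.76) / 1270 = 8.64 / 1270 = 0.006803.
Darcy flux q = K · i = 0.06739 × 0.006803 = 0.0004585 m/day.
Seepage velocity v = q / n_e = 0.0004585 / 0.11 = 0.004168 m/day.
Travel time t = L / v = 1270 / 0.004168 = 3.047e+05 days = 834.2 years.

834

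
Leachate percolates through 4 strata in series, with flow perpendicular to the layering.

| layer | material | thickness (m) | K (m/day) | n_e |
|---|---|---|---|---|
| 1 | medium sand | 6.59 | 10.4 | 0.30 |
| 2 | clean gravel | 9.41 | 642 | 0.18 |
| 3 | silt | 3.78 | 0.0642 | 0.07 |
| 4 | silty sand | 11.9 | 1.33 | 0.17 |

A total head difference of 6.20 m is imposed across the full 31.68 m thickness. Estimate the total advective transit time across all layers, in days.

With flow normal to the layers, continuity requires the same specific discharge q through every layer.
Σ(b_i/K_i) = 6.59/10.4 + 9.41/642 + 3.78/0.0642 + 11.9/1.33 = 68.47 d.
q = Δh / Σ(b_i/K_i) = 6.20 / 68.47 = 0.09055 m/day.
In each layer the seepage velocity is v_i = q/n_i, so the layer transit time is t_i = b_i·n_i / q:
  layer 1 (medium sand): t_1 = 6.59 × 0.30 / 0.09055 = 21.83 d
  layer 2 (clean gravel): t_2 = 9.41 × 0.18 / 0.09055 = 18.71 d
  layer 3 (silt): t_3 = 3.78 × 0.07 / 0.09055 = 2.922 d
  layer 4 (silty sand): t_4 = 11.9 × 0.17 / 0.09055 = 22.34 d
Total t = Σ t_i = 65.81 days.

65.8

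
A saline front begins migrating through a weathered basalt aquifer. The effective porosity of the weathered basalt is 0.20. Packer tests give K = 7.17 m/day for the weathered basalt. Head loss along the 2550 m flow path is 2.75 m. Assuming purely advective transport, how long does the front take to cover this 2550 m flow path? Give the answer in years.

181

Hydraulic gradient i = Δh / L = 2.75 / 2550 = 0.001078.
Darcy flux q = K · i = 7.170 × 0.001078 = 0.007732 m/day.
Seepage velocity v = q / n_e = 0.007732 / 0.20 = 0.03866 m/day.
Travel time t = L / v = 2550 / 0.03866 = 65957 days = 180.6 years.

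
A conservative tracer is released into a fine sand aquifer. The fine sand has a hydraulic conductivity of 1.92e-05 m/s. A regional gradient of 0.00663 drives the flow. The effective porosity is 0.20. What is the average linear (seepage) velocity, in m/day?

Convert K: 1.92e-05 m/s × 86400 = 1.659 m/day.
Hydraulic gradient i = 0.00663.
Darcy flux q = K · i = 1.659 × 0.006630 = 0.01100 m/day.
Seepage velocity v = q / n_e = 0.01100 / 0.20 = 0.05499 m/day.

0.0550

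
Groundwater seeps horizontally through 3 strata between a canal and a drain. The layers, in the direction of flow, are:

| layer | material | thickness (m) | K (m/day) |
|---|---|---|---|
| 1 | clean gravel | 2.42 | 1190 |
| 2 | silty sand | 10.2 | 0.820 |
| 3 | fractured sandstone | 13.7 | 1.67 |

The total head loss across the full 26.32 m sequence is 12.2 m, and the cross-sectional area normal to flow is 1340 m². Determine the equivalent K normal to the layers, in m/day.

1.27

Flow is perpendicular to layering, so the layers act in series and the equivalent K is the thickness-weighted harmonic mean.
Total thickness L = 2.42 + 10.2 + 13.7 = 26.32 m.
Σ(b_i/K_i) = 2.42/1190 + 10.2/0.820 + 13.7/1.67 = 20.64 d.
K_eq = L / Σ(b_i/K_i) = 26.32 / 20.64 = 1.275 m/day.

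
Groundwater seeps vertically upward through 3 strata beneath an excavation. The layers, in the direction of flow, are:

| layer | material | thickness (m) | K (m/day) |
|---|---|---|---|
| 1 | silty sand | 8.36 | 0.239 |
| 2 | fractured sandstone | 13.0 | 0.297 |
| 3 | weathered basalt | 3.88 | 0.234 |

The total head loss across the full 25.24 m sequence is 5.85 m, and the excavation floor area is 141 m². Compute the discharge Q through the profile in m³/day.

Flow is perpendicular to layering, so the layers act in series and the equivalent K is the thickness-weighted harmonic mean.
Total thickness L = 8.36 + 13.0 + 3.88 = 25.24 m.
Σ(b_i/K_i) = 8.36/0.239 + 13.0/0.297 + 3.88/0.234 = 95.33 d.
K_eq = L / Σ(b_i/K_i) = 25.24 / 95.33 = 0.2648 m/day.
Q = K_eq · A · (Δh/L) = 0.2648 × 141 × (5.85/25.24) = 8.652 m³/day.

8.65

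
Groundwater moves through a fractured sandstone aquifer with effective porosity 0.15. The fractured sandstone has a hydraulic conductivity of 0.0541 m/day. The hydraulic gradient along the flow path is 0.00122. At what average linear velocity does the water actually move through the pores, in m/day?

Hydraulic gradient i = 0.00122.
Darcy flux q = K · i = 0.05410 × 0.001220 = 6.600e-05 m/day.
Seepage velocity v = q / n_e = 6.600e-05 / 0.15 = 0.0004400 m/day.

0.000440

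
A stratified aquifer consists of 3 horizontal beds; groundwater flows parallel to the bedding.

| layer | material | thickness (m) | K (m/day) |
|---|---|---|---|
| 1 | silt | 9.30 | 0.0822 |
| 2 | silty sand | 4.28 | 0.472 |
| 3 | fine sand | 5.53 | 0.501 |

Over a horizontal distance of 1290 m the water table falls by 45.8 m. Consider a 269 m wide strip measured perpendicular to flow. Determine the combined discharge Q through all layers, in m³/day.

Flow is parallel to layering, so each bed carries its own Darcy discharge and the transmissivities add.
Σ(K_i·b_i) = 0.0822×9.30 + 0.472×4.28 + 0.501×5.53 = 5.555 m²/day.
Hydraulic gradient i = Δh / L = 45.8 / 1290 = 0.03550.
Q = Σ(K_i·b_i) · W · i = 5.555 × 269 × 0.03550 = 53.05 m³/day.

53.1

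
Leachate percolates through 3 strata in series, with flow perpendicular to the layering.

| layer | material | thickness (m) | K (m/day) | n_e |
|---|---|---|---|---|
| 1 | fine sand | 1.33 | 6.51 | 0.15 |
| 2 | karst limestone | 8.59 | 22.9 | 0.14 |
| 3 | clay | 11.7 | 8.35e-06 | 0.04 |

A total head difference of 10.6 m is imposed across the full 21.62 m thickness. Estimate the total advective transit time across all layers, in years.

677

With flow normal to the layers, continuity requires the same specific discharge q through every layer.
Σ(b_i/K_i) = 1.33/6.51 + 8.59/22.9 + 11.7/8.35e-06 = 1.401e+06 d.
q = Δh / Σ(b_i/K_i) = 10.6 / 1.401e+06 = 7.565e-06 m/day.
In each layer the seepage velocity is v_i = q/n_i, so the layer transit time is t_i = b_i·n_i / q:
  layer 1 (fine sand): t_1 = 1.33 × 0.15 / 7.565e-06 = 26372 d
  layer 2 (karst limestone): t_2 = 8.59 × 0.14 / 7.565e-06 = 1.590e+05 d
  layer 3 (clay): t_3 = 11.7 × 0.04 / 7.565e-06 = 61864 d
Total t = Σ t_i = 2.472e+05 days = 676.8 years.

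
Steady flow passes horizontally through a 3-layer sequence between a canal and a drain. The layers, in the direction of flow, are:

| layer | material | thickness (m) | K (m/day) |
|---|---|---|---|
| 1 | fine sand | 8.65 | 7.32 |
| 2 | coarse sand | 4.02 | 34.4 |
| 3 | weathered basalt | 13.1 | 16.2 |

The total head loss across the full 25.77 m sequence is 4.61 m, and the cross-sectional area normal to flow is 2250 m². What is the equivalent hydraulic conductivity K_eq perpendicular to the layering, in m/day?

12.2

Flow is perpendicular to layering, so the layers act in series and the equivalent K is the thickness-weighted harmonic mean.
Total thickness L = 8.65 + 4.02 + 13.1 = 25.77 m.
Σ(b_i/K_i) = 8.65/7.32 + 4.02/34.4 + 13.1/16.2 = 2.107 d.
K_eq = L / Σ(b_i/K_i) = 25.77 / 2.107 = 12.23 m/day.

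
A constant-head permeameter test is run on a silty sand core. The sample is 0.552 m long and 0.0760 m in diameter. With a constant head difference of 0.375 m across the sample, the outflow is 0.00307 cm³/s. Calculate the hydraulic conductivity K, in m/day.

0.0861

Cross-sectional area A = π·(d/2)² = π × (0.0760/2)² = 0.004536 m².
Convert discharge: 0.00307 cm³/s = 3.070e-09 m³/s.
Darcy's law rearranged: K = Q·L / (A·Δh) = 3.070e-09 × 0.552 / (0.004536 × 0.375) = 9.962e-07 m/s = 0.08607 m/day.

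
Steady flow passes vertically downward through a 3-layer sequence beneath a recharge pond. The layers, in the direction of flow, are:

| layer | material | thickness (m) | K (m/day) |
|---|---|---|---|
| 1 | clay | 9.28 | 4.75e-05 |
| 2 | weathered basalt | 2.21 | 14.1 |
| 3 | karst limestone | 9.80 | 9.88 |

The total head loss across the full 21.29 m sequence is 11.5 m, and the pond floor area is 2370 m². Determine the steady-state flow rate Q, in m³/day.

Flow is perpendicular to layering, so the layers act in series and the equivalent K is the thickness-weighted harmonic mean.
Total thickness L = 9.28 + 2.21 + 9.80 = 21.29 m.
Σ(b_i/K_i) = 9.28/4.75e-05 + 2.21/14.1 + 9.80/9.88 = 1.954e+05 d.
K_eq = L / Σ(b_i/K_i) = 21.29 / 1.954e+05 = 0.0001090 m/day.
Q = K_eq · A · (Δh/L) = 0.0001090 × 2370 × (11.5/21.29) = 0.1395 m³/day.

0.140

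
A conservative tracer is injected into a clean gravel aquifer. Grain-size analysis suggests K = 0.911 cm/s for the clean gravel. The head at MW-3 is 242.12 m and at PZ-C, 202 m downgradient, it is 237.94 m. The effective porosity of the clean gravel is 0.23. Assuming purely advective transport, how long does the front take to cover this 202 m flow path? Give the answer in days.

Convert K: 0.911 cm/s × 864 = 787.1 m/day.
Hydraulic gradient i = (242.12 − 237.94) / 202 = 4.18 / 202 = 0.02069.
Darcy flux q = K · i = 787.1 × 0.02069 = 16.29 m/day.
Seepage velocity v = q / n_e = 16.29 / 0.23 = 70.82 m/day.
Travel time t = L / v = 202 / 70.82 = 2.852 days.

2.85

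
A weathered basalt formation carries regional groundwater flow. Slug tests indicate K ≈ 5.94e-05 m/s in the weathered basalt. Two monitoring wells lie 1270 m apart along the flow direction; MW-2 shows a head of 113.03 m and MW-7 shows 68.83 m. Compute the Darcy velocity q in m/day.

Convert K: 5.94e-05 m/s × 86400 = 5.132 m/day.
Hydraulic gradient i = (113.03 − 68.83) / 1270 = 44.2 / 1270 = 0.03480.
Specific discharge q = K · i = 5.132 × 0.03480 = 0.1786 m/day.

0.179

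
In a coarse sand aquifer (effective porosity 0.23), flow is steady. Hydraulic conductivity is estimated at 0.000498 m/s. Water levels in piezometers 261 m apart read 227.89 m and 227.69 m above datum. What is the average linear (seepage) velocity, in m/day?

0.143

Convert K: 0.000498 m/s × 86400 = 43.03 m/day.
Hydraulic gradient i = (227.89 − 227.69) / 261 = 0.2 / 261 = 0.0007663.
Darcy flux q = K · i = 43.03 × 0.0007663 = 0.03297 m/day.
Seepage velocity v = q / n_e = 0.03297 / 0.23 = 0.1434 m/day.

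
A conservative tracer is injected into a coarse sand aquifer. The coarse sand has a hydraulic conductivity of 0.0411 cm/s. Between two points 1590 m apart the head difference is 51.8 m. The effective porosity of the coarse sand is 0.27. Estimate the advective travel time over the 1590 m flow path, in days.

371

Convert K: 0.0411 cm/s × 864 = 35.51 m/day.
Hydraulic gradient i = Δh / L = 51.8 / 1590 = 0.03258.
Darcy flux q = K · i = 35.51 × 0.03258 = 1.157 m/day.
Seepage velocity v = q / n_e = 1.157 / 0.27 = 4.285 m/day.
Travel time t = L / v = 1590 / 4.285 = 371.1 days.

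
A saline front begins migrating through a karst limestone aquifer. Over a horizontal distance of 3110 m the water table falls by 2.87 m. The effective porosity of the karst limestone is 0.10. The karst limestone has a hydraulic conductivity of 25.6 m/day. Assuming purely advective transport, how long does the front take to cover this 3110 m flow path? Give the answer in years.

Hydraulic gradient i = Δh / L = 2.87 / 3110 = 0.0009228.
Darcy flux q = K · i = 25.60 × 0.0009228 = 0.02362 m/day.
Seepage velocity v = q / n_e = 0.02362 / 0.10 = 0.2362 m/day.
Travel time t = L / v = 3110 / 0.2362 = 13164 days = 36.04 years.

36.0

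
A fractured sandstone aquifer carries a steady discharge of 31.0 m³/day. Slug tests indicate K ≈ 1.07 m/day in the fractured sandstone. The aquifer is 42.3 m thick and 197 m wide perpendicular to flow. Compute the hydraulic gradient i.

Cross-sectional area A = 197 × 42.3 = 8333 m².
From Q = K·A·i, i = Q / (K·A) = 31.0 / (1.070 × 8333) = 0.003477.

0.00348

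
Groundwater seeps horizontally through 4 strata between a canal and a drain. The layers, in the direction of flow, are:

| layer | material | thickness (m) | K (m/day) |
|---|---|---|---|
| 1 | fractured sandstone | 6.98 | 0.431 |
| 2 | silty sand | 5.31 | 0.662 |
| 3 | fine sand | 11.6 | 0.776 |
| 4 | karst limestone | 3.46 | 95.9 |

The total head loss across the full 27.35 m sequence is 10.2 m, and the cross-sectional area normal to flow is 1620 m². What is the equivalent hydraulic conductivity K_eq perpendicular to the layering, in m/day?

Flow is perpendicular to layering, so the layers act in series and the equivalent K is the thickness-weighted harmonic mean.
Total thickness L = 6.98 + 5.31 + 11.6 + 3.46 = 27.35 m.
Σ(b_i/K_i) = 6.98/0.431 + 5.31/0.662 + 11.6/0.776 + 3.46/95.9 = 39.20 d.
K_eq = L / Σ(b_i/K_i) = 27.35 / 39.20 = 0.6977 m/day.

0.698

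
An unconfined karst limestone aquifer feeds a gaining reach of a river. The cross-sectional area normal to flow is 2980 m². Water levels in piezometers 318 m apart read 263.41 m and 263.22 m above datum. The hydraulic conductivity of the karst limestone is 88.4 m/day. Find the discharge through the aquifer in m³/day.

Hydraulic gradient i = (263.41 − 263.22) / 318 = 0.19 / 318 = 0.0005975.
Darcy's law: Q = K · A · i = 88.40 × 2980 × 0.0005975 = 157.4 m³/day.

157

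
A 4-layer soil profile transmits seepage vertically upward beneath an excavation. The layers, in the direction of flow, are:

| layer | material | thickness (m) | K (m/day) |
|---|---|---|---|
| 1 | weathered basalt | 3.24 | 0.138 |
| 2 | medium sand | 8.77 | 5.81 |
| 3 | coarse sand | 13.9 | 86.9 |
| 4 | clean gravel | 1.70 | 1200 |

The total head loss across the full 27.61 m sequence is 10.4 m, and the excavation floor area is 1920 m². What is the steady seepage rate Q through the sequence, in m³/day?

Flow is perpendicular to layering, so the layers act in series and the equivalent K is the thickness-weighted harmonic mean.
Total thickness L = 3.24 + 8.77 + 13.9 + 1.70 = 27.61 m.
Σ(b_i/K_i) = 3.24/0.138 + 8.77/5.81 + 13.9/86.9 + 1.70/1200 = 25.15 d.
K_eq = L / Σ(b_i/K_i) = 27.61 / 25.15 = 1.098 m/day.
Q = K_eq · A · (Δh/L) = 1.098 × 1920 × (10.4/27.61) = 794.0 m³/day.

794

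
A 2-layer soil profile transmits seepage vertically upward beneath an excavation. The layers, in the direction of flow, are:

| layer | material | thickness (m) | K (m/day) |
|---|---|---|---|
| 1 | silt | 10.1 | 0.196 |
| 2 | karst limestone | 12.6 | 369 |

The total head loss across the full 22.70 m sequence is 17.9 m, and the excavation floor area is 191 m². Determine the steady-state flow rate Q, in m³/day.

Flow is perpendicular to layering, so the layers act in series and the equivalent K is the thickness-weighted harmonic mean.
Total thickness L = 10.1 + 12.6 = 22.70 m.
Σ(b_i/K_i) = 10.1/0.196 + 12.6/369 = 51.56 d.
K_eq = L / Σ(b_i/K_i) = 22.70 / 51.56 = 0.4402 m/day.
Q = K_eq · A · (Δh/L) = 0.4402 × 191 × (17.9/22.70) = 66.30 m³/day.

66.3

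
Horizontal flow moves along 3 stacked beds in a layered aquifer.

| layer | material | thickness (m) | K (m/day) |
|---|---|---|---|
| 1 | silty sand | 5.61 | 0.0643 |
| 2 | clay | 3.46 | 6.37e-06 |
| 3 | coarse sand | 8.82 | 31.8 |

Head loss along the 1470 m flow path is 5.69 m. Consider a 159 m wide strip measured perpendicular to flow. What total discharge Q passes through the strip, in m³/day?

Flow is parallel to layering, so each bed carries its own Darcy discharge and the transmissivities add.
Σ(K_i·b_i) = 0.0643×5.61 + 6.37e-06×3.46 + 31.8×8.82 = 280.8 m²/day.
Hydraulic gradient i = Δh / L = 5.69 / 1470 = 0.003871.
Q = Σ(K_i·b_i) · W · i = 280.8 × 159 × 0.003871 = 172.8 m³/day.

173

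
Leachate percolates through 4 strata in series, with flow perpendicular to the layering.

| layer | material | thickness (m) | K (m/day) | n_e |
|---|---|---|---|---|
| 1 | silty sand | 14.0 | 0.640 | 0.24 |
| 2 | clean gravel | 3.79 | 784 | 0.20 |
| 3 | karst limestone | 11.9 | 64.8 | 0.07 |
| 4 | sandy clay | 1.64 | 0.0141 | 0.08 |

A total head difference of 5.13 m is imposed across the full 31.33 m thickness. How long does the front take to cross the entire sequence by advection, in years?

0.375

With flow normal to the layers, continuity requires the same specific discharge q through every layer.
Σ(b_i/K_i) = 14.0/0.640 + 3.79/784 + 11.9/64.8 + 1.64/0.0141 = 138.4 d.
q = Δh / Σ(b_i/K_i) = 5.13 / 138.4 = 0.03707 m/day.
In each layer the seepage velocity is v_i = q/n_i, so the layer transit time is t_i = b_i·n_i / q:
  layer 1 (silty sand): t_1 = 14.0 × 0.24 / 0.03707 = 90.63 d
  layer 2 (clean gravel): t_2 = 3.79 × 0.20 / 0.03707 = 20.45 d
  layer 3 (karst limestone): t_3 = 11.9 × 0.07 / 0.03707 = 22.47 d
  layer 4 (sandy clay): t_4 = 1.64 × 0.08 / 0.03707 = 3.539 d
Total t = Σ t_i = 137.1 days = 0.3753 years.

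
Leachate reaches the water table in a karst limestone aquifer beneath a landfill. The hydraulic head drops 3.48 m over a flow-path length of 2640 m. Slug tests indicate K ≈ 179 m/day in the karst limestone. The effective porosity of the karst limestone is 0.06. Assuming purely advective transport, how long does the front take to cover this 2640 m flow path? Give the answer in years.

1.84

Hydraulic gradient i = Δh / L = 3.48 / 2640 = 0.001318.
Darcy flux q = K · i = 179.0 × 0.001318 = 0.2360 m/day.
Seepage velocity v = q / n_e = 0.2360 / 0.06 = 3.933 m/day.
Travel time t = L / v = 2640 / 3.933 = 671.3 days = 1.838 years.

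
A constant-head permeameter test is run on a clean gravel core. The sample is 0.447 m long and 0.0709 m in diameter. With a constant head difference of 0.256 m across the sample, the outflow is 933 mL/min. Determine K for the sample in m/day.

Cross-sectional area A = π·(d/2)² = π × (0.0709/2)² = 0.003948 m².
Convert discharge: 933 mL/min = 1.555e-05 m³/s.
Darcy's law rearranged: K = Q·L / (A·Δh) = 1.555e-05 × 0.447 / (0.003948 × 0.256) = 0.006877 m/s = 594.2 m/day.

594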